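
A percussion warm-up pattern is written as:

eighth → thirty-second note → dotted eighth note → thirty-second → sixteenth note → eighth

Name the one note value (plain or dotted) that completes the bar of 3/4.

The bar of 3/4 = 24 thirty-second notes.
Express everything in thirty-second notes: eighth = 4; thirty-second note = 1; dotted eighth note = 6; thirty-second = 1; sixteenth note = 2; eighth = 4.
Adding: 4 + 1 + 6 + 1 + 2 + 4 = 18.
Remaining: 24 − 18 = 6 thirty-second notes, which is a dotted eighth note.

dotted eighth note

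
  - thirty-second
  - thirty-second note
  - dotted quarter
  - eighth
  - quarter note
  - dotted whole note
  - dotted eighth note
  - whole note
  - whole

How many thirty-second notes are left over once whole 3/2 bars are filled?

One bar of 3/2 = 48 thirty-second notes.
Each duration in thirty-second notes: thirty-second = 1; thirty-second note = 1; dotted quarter = 12; eighth = 4; quarter note = 8; dotted whole note = 48; dotted eighth note = 6; whole note = 32; whole = 32.
Altogether 1 + 1 + 12 + 4 + 8 + 48 + 6 + 32 + 32 = 144.
144 ÷ 48 = 3 complete bars with 0 thirty-second notes remaining.

0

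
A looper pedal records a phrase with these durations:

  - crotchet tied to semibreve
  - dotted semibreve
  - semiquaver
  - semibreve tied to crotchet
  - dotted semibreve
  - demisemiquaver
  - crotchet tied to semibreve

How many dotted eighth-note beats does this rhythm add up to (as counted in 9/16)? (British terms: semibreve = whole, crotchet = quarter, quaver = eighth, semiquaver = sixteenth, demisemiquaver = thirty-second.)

36.5

One dotted eighth-note beat = 6 thirty-second notes.
Each duration in thirty-second notes: crotchet tied to semibreve (crotchet + semibreve) = 40; dotted semibreve = 48; semiquaver = 2; semibreve tied to crotchet (semibreve + crotchet) = 40; dotted semibreve = 48; demisemiquaver = 1; crotchet tied to semibreve (crotchet + semibreve) = 40.
Sum: 40 + 48 + 2 + 40 + 48 + 1 + 40 = 219.
219 ÷ 6 = 36.5 beats.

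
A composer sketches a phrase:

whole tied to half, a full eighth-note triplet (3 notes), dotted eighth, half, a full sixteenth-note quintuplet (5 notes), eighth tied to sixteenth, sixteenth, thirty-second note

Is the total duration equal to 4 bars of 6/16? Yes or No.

No

One bar of 6/16 = 12 thirty-second notes, so 4 bars = 48.
Working in thirty-second notes: whole tied to half (whole + half) = 48; a full eighth-note triplet (3 notes) (three triplet eighths span one quarter) = 8; dotted eighth = 6; half = 16; a full sixteenth-note quintuplet (5 notes) (five quintuplet sixteenths span one quarter) = 8; eighth tied to sixteenth (eighth + sixteenth) = 6; sixteenth = 2; thirty-second note = 1.
Altogether 48 + 8 + 6 + 16 + 8 + 6 + 2 + 1 = 95.
95 exceeds 48, so the answer is No.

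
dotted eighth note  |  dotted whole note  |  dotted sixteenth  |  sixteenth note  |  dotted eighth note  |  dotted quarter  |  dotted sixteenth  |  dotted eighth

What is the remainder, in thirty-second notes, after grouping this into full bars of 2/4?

6

One bar of 2/4 = 16 thirty-second notes.
In thirty-second notes: dotted eighth note = 6; dotted whole note = 48; dotted sixteenth = 3; sixteenth note = 2; dotted eighth note = 6; dotted quarter = 12; dotted sixteenth = 3; dotted eighth = 6.
Adding: 6 + 48 + 3 + 2 + 6 + 12 + 3 + 6 = 86.
86 ÷ 16 = 5 complete bars with 6 thirty-second notes remaining.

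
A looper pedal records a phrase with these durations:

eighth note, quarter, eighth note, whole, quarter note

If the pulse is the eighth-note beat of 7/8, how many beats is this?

One eighth-note beat = 2 sixteenth notes.
Convert each value to sixteenth notes: eighth note = 2; quarter = 4; eighth note = 2; whole = 16; quarter note = 4.
Adding: 2 + 4 + 2 + 16 + 4 = 28.
28 ÷ 2 = 14 beats.

14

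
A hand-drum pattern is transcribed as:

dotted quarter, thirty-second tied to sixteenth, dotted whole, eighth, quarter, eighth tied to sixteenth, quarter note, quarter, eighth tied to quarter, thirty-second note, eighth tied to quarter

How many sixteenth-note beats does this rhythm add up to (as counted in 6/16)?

61

One sixteenth-note beat = 2 thirty-second notes.
In thirty-second notes: dotted quarter = 12; thirty-second tied to sixteenth (thirty-second + sixteenth) = 3; dotted whole = 48; eighth = 4; quarter = 8; eighth tied to sixteenth (eighth + sixteenth) = 6; quarter note = 8; quarter = 8; eighth tied to quarter (eighth + quarter) = 12; thirty-second note = 1; eighth tied to quarter (eighth + quarter) = 12.
Total: 12 + 3 + 48 + 4 + 8 + 6 + 8 + 8 + 12 + 1 + 12 = 122.
122 ÷ 2 = 61 beats.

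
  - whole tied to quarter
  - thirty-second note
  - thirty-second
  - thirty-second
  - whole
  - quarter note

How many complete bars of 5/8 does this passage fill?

4

One bar of 5/8 = 20 thirty-second notes.
In thirty-second notes: whole tied to quarter (whole + quarter) = 40; thirty-second note = 1; thirty-second = 1; thirty-second = 1; whole = 32; quarter note = 8.
Sum: 40 + 1 + 1 + 1 + 32 + 8 = 83.
83 ÷ 20 = 4 complete bars with 3 left over.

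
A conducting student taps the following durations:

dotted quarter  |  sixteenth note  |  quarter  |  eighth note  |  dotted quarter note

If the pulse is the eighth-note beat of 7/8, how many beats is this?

9.5

One eighth-note beat = 2 sixteenth notes.
Express everything in sixteenth notes: dotted quarter = 6; sixteenth note = 1; quarter = 4; eighth note = 2; dotted quarter note = 6.
Sum: 6 + 1 + 4 + 2 + 6 = 19.
19 ÷ 2 = 9.5 beats.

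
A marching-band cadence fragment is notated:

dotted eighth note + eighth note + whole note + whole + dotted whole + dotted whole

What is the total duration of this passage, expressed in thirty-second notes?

170

In thirty-second notes: dotted eighth note = 6; eighth note = 4; whole note = 32; whole = 32; dotted whole = 48; dotted whole = 48.
Adding: 6 + 4 + 32 + 32 + 48 + 48 = 170 thirty-second notes.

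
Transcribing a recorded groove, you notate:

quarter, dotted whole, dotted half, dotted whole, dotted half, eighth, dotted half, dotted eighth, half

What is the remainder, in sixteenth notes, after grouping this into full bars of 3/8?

5

One bar of 3/8 = 6 sixteenth notes.
In sixteenth notes: quarter = 4; dotted whole = 24; dotted half = 12; dotted whole = 24; dotted half = 12; eighth = 2; dotted half = 12; dotted eighth = 3; half = 8.
Total: 4 + 24 + 12 + 24 + 12 + 2 + 12 + 3 + 8 = 101.
101 ÷ 6 = 16 complete bars with 5 sixteenth notes remaining.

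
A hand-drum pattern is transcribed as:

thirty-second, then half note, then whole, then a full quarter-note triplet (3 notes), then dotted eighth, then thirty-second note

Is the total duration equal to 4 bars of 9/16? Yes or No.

Yes

One bar of 9/16 = 18 thirty-second notes, so 4 bars = 72.
Working in thirty-second notes: thirty-second = 1; half note = 16; whole = 32; a full quarter-note triplet (3 notes) (three triplet quarters span one half) = 16; dotted eighth = 6; thirty-second note = 1.
Total: 1 + 16 + 32 + 16 + 6 + 1 = 72.
72 equals 72, so the answer is Yes.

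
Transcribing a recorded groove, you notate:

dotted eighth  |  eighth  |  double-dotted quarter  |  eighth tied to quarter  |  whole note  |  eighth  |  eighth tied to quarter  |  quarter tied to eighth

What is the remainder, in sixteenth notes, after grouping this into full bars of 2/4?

0

One bar of 2/4 = 8 sixteenth notes.
Express everything in sixteenth notes: dotted eighth = 3; eighth = 2; double-dotted quarter = 7; eighth tied to quarter (eighth + quarter) = 6; whole note = 16; eighth = 2; eighth tied to quarter (eighth + quarter) = 6; quarter tied to eighth (quarter + eighth) = 6.
Altogether 3 + 2 + 7 + 6 + 16 + 2 + 6 + 6 = 48.
48 ÷ 8 = 6 complete bars with 0 sixteenth notes remaining.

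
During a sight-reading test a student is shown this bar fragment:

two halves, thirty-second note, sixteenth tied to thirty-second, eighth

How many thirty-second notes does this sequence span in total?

Working in thirty-second notes: half = 16; half = 16; thirty-second note = 1; sixteenth tied to thirty-second (sixteenth + thirty-second) = 3; eighth = 4.
Sum: 16 + 16 + 1 + 3 + 4 = 40 thirty-second notes.

40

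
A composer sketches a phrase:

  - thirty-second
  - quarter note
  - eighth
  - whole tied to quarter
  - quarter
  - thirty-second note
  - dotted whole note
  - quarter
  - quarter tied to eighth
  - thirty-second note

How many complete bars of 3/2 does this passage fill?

One bar of 3/2 = 48 thirty-second notes.
In thirty-second notes: thirty-second = 1; quarter note = 8; eighth = 4; whole tied to quarter (whole + quarter) = 40; quarter = 8; thirty-second note = 1; dotted whole note = 48; quarter = 8; quarter tied to eighth (quarter + eighth) = 12; thirty-second note = 1.
Altogether 1 + 8 + 4 + 40 + 8 + 1 + 48 + 8 + 12 + 1 = 131.
131 ÷ 48 = 2 complete bars with 35 left over.

2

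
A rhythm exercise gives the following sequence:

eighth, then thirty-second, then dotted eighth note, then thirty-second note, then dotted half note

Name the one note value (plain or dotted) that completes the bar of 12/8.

dotted quarter note

The bar of 12/8 = 48 thirty-second notes.
Convert each value to thirty-second notes: eighth = 4; thirty-second = 1; dotted eighth note = 6; thirty-second note = 1; dotted half note = 24.
Total: 4 + 1 + 6 + 1 + 24 = 36.
Remaining: 48 − 36 = 12 thirty-second notes, which is a dotted quarter note.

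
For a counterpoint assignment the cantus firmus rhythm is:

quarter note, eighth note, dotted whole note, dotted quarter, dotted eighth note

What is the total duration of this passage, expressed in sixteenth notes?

39

Working in sixteenth notes: quarter note = 4; eighth note = 2; dotted whole note = 24; dotted quarter = 6; dotted eighth note = 3.
Total: 4 + 2 + 24 + 6 + 3 = 39 sixteenth notes.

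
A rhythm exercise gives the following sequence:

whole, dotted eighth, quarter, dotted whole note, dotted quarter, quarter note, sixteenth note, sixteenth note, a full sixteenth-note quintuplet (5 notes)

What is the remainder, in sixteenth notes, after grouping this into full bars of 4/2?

One bar of 4/2 = 32 sixteenth notes.
In sixteenth notes: whole = 16; dotted eighth = 3; quarter = 4; dotted whole note = 24; dotted quarter = 6; quarter note = 4; sixteenth note = 1; sixteenth note = 1; a full sixteenth-note quintuplet (5 notes) (five quintuplet sixteenths span one quarter) = 4.
Altogether 16 + 3 + 4 + 24 + 6 + 4 + 1 + 1 + 4 = 63.
63 ÷ 32 = 1 complete bar with 31 sixteenth notes remaining.

31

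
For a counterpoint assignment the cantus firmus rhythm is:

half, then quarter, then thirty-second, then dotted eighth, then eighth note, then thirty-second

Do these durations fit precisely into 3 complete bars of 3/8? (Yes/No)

Yes

One bar of 3/8 = 12 thirty-second notes, so 3 bars = 36.
Working in thirty-second notes: half = 16; quarter = 8; thirty-second = 1; dotted eighth = 6; eighth note = 4; thirty-second = 1.
Altogether 16 + 8 + 1 + 6 + 4 + 1 = 36.
36 equals 36, so the answer is Yes.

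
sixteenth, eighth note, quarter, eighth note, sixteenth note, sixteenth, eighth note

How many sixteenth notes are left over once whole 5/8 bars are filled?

One bar of 5/8 = 10 sixteenth notes.
Convert each value to sixteenth notes: sixteenth = 1; eighth note = 2; quarter = 4; eighth note = 2; sixteenth note = 1; sixteenth = 1; eighth note = 2.
Sum: 1 + 2 + 4 + 2 + 1 + 1 + 2 = 13.
13 ÷ 10 = 1 complete bar with 3 sixteenth notes remaining.

3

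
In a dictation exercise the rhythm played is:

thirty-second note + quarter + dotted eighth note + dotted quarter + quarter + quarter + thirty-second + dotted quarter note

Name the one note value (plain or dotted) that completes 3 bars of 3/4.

half note

3 bars of 3/4 = 72 thirty-second notes.
Working in thirty-second notes: thirty-second note = 1; quarter = 8; dotted eighth note = 6; dotted quarter = 12; quarter = 8; quarter = 8; thirty-second = 1; dotted quarter note = 12.
Adding: 1 + 8 + 6 + 12 + 8 + 8 + 1 + 12 = 56.
Remaining: 72 − 56 = 16 thirty-second notes, which is a half note.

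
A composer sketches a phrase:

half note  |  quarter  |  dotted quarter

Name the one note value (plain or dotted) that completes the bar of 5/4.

eighth note

The bar of 5/4 = 10 eighth notes.
Convert each value to eighth notes: half note = 4; quarter = 2; dotted quarter = 3.
Altogether 4 + 2 + 3 = 9.
Remaining: 10 − 9 = 1 eighth note, which is a eighth note.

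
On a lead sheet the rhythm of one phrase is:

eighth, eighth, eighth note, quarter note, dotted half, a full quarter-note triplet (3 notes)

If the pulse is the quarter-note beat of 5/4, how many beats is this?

7.5

One quarter-note beat = 2 eighth notes.
In eighth notes: eighth = 1; eighth = 1; eighth note = 1; quarter note = 2; dotted half = 6; a full quarter-note triplet (3 notes) (three triplet quarters span one half) = 4.
Adding: 1 + 1 + 1 + 2 + 6 + 4 = 15.
15 ÷ 2 = 7.5 beats.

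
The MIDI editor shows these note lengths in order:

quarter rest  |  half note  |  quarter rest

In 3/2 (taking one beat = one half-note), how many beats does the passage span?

One half-note beat = 2 quarter notes.
Convert each value to quarter notes: quarter rest = 1; half note = 2; quarter rest = 1.
Adding: 1 + 2 + 1 = 4.
4 ÷ 2 = 2 beats.

2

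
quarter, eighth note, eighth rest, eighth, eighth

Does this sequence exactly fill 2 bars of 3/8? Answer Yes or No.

Yes

One bar of 3/8 = 3 eighth notes, so 2 bars = 6.
Convert each value to eighth notes: quarter = 2; eighth note = 1; eighth rest = 1; eighth = 1; eighth = 1.
Adding: 2 + 1 + 1 + 1 + 1 = 6.
6 equals 6, so the answer is Yes.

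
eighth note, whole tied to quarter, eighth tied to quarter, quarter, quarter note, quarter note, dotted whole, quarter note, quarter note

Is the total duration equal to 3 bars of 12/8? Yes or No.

Yes

One bar of 12/8 = 12 eighth notes, so 3 bars = 36.
Working in eighth notes: eighth note = 1; whole tied to quarter (whole + quarter) = 10; eighth tied to quarter (eighth + quarter) = 3; quarter = 2; quarter note = 2; quarter note = 2; dotted whole = 12; quarter note = 2; quarter note = 2.
Sum: 1 + 10 + 3 + 2 + 2 + 2 + 12 + 2 + 2 = 36.
36 equals 36, so the answer is Yes.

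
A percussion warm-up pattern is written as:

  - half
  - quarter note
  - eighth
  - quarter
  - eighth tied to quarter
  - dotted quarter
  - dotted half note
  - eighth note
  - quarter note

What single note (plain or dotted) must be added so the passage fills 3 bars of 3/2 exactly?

3 bars of 3/2 = 36 eighth notes.
Working in eighth notes: half = 4; quarter note = 2; eighth = 1; quarter = 2; eighth tied to quarter (eighth + quarter) = 3; dotted quarter = 3; dotted half note = 6; eighth note = 1; quarter note = 2.
Altogether 4 + 2 + 1 + 2 + 3 + 3 + 6 + 1 + 2 = 24.
Remaining: 36 − 24 = 12 eighth notes, which is a dotted whole note.

dotted whole note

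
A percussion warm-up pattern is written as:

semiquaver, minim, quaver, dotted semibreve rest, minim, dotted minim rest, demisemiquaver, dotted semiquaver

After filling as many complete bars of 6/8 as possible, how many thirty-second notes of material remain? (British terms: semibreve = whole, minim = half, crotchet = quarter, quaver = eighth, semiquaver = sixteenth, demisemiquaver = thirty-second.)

One bar of 6/8 = 24 thirty-second notes.
Working in thirty-second notes: semiquaver = 2; minim = 16; quaver = 4; dotted semibreve rest = 48; minim = 16; dotted minim rest = 24; demisemiquaver = 1; dotted semiquaver = 3.
Sum: 2 + 16 + 4 + 48 + 16 + 24 + 1 + 3 = 114.
114 ÷ 24 = 4 complete bars with 18 thirty-second notes remaining.

18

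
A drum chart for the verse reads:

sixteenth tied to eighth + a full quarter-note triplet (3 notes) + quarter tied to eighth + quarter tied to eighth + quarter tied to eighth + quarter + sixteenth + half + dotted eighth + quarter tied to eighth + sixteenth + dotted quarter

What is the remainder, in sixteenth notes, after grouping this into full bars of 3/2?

10

One bar of 3/2 = 24 sixteenth notes.
Convert each value to sixteenth notes: sixteenth tied to eighth (sixteenth + eighth) = 3; a full quarter-note triplet (3 notes) (three triplet quarters span one half) = 8; quarter tied to eighth (quarter + eighth) = 6; quarter tied to eighth (quarter + eighth) = 6; quarter tied to eighth (quarter + eighth) = 6; quarter = 4; sixteenth = 1; half = 8; dotted eighth = 3; quarter tied to eighth (quarter + eighth) = 6; sixteenth = 1; dotted quarter = 6.
Altogether 3 + 8 + 6 + 6 + 6 + 4 + 1 + 8 + 3 + 6 + 1 + 6 = 58.
58 ÷ 24 = 2 complete bars with 10 sixteenth notes remaining.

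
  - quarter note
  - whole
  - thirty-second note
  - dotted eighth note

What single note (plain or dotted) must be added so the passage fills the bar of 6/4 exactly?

thirty-second note

The bar of 6/4 = 48 thirty-second notes.
Each duration in thirty-second notes: quarter note = 8; whole = 32; thirty-second note = 1; dotted eighth note = 6.
Sum: 8 + 32 + 1 + 6 = 47.
Remaining: 48 − 47 = 1 thirty-second note, which is a thirty-second note.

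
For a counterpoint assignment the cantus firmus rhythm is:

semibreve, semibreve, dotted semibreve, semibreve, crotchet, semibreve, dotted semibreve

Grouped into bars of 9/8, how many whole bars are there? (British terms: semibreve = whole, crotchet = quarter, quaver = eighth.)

One bar of 9/8 = 9 eighth notes.
Convert each value to eighth notes: semibreve = 8; semibreve = 8; dotted semibreve = 12; semibreve = 8; crotchet = 2; semibreve = 8; dotted semibreve = 12.
Sum: 8 + 8 + 12 + 8 + 2 + 8 + 12 = 58.
58 ÷ 9 = 6 complete bars with 4 left over.

6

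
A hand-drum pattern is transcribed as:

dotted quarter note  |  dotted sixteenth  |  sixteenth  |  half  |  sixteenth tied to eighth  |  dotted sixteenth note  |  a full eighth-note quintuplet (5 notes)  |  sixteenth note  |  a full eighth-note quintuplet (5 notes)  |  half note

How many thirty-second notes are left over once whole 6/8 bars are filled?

One bar of 6/8 = 24 thirty-second notes.
Working in thirty-second notes: dotted quarter note = 12; dotted sixteenth = 3; sixteenth = 2; half = 16; sixteenth tied to eighth (sixteenth + eighth) = 6; dotted sixteenth note = 3; a full eighth-note quintuplet (5 notes) (five quintuplet eighths span one half) = 16; sixteenth note = 2; a full eighth-note quintuplet (5 notes) (five quintuplet eighths span one half) = 16; half note = 16.
Altogether 12 + 3 + 2 + 16 + 6 + 3 + 16 + 2 + 16 + 16 = 92.
92 ÷ 24 = 3 complete bars with 20 thirty-second notes remaining.

20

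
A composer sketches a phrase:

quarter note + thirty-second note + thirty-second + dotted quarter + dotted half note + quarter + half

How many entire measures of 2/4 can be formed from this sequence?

4

One bar of 2/4 = 16 thirty-second notes.
Each duration in thirty-second notes: quarter note = 8; thirty-second note = 1; thirty-second = 1; dotted quarter = 12; dotted half note = 24; quarter = 8; half = 16.
Adding: 8 + 1 + 1 + 12 + 24 + 8 + 16 = 70.
70 ÷ 16 = 4 complete bars with 6 left over.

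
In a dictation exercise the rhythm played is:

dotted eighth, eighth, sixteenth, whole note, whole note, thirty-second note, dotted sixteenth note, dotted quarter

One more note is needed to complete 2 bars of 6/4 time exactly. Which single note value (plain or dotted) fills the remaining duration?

2 bars of 6/4 = 96 thirty-second notes.
Convert each value to thirty-second notes: dotted eighth = 6; eighth = 4; sixteenth = 2; whole note = 32; whole note = 32; thirty-second note = 1; dotted sixteenth note = 3; dotted quarter = 12.
Altogether 6 + 4 + 2 + 32 + 32 + 1 + 3 + 12 = 92.
Remaining: 96 − 92 = 4 thirty-second notes, which is a eighth note.

eighth note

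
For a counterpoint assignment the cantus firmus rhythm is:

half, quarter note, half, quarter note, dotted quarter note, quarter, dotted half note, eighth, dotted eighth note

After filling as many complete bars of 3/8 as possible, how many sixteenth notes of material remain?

One bar of 3/8 = 6 sixteenth notes.
Working in sixteenth notes: half = 8; quarter note = 4; half = 8; quarter note = 4; dotted quarter note = 6; quarter = 4; dotted half note = 12; eighth = 2; dotted eighth note = 3.
Total: 8 + 4 + 8 + 4 + 6 + 4 + 12 + 2 + 3 = 51.
51 ÷ 6 = 8 complete bars with 3 sixteenth notes remaining.

3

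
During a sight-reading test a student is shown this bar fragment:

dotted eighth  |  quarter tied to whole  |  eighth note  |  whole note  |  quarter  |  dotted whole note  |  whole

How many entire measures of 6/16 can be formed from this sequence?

14

One bar of 6/16 = 6 sixteenth notes.
Working in sixteenth notes: dotted eighth = 3; quarter tied to whole (quarter + whole) = 20; eighth note = 2; whole note = 16; quarter = 4; dotted whole note = 24; whole = 16.
Sum: 3 + 20 + 2 + 16 + 4 + 24 + 16 = 85.
85 ÷ 6 = 14 complete bars with 1 left over.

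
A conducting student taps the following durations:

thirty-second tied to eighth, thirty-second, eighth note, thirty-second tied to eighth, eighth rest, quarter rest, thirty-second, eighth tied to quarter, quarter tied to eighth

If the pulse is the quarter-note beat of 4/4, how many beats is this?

One quarter-note beat = 8 thirty-second notes.
Working in thirty-second notes: thirty-second tied to eighth (thirty-second + eighth) = 5; thirty-second = 1; eighth note = 4; thirty-second tied to eighth (thirty-second + eighth) = 5; eighth rest = 4; quarter rest = 8; thirty-second = 1; eighth tied to quarter (eighth + quarter) = 12; quarter tied to eighth (quarter + eighth) = 12.
Total: 5 + 1 + 4 + 5 + 4 + 8 + 1 + 12 + 12 = 52.
52 ÷ 8 = 6.5 beats.

6.5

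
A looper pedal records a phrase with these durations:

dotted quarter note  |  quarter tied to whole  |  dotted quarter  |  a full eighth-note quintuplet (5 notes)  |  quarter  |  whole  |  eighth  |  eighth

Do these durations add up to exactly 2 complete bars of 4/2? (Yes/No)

Yes

One bar of 4/2 = 16 eighth notes, so 2 bars = 32.
Working in eighth notes: dotted quarter note = 3; quarter tied to whole (quarter + whole) = 10; dotted quarter = 3; a full eighth-note quintuplet (5 notes) (five quintuplet eighths span one half) = 4; quarter = 2; whole = 8; eighth = 1; eighth = 1.
Sum: 3 + 10 + 3 + 4 + 2 + 8 + 1 + 1 = 32.
32 equals 32, so the answer is Yes.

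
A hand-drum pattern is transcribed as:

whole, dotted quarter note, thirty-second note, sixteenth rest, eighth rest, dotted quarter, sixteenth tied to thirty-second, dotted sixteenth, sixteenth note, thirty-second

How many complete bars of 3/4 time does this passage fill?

One bar of 3/4 = 24 thirty-second notes.
Each duration in thirty-second notes: whole = 32; dotted quarter note = 12; thirty-second note = 1; sixteenth rest = 2; eighth rest = 4; dotted quarter = 12; sixteenth tied to thirty-second (sixteenth + thirty-second) = 3; dotted sixteenth = 3; sixteenth note = 2; thirty-second = 1.
Altogether 32 + 12 + 1 + 2 + 4 + 12 + 3 + 3 + 2 + 1 = 72.
72 ÷ 24 = 3 complete bars with 0 left over.

3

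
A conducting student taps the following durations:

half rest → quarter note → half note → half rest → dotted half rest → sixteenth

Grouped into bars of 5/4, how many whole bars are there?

One bar of 5/4 = 20 sixteenth notes.
Each duration in sixteenth notes: half rest = 8; quarter note = 4; half note = 8; half rest = 8; dotted half rest = 12; sixteenth = 1.
Total: 8 + 4 + 8 + 8 + 12 + 1 = 41.
41 ÷ 20 = 2 complete bars with 1 left over.

2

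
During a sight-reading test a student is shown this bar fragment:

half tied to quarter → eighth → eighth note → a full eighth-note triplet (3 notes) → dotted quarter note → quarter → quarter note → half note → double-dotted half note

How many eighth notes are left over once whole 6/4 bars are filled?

One bar of 6/4 = 12 eighth notes.
Working in eighth notes: half tied to quarter (half + quarter) = 6; eighth = 1; eighth note = 1; a full eighth-note triplet (3 notes) (three triplet eighths span one quarter) = 2; dotted quarter note = 3; quarter = 2; quarter note = 2; half note = 4; double-dotted half note = 7.
Altogether 6 + 1 + 1 + 2 + 3 + 2 + 2 + 4 + 7 = 28.
28 ÷ 12 = 2 complete bars with 4 eighth notes remaining.

4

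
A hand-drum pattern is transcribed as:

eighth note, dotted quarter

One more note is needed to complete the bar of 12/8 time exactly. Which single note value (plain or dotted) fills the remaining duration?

The bar of 12/8 = 12 eighth notes.
In eighth notes: eighth note = 1; dotted quarter = 3.
Adding: 1 + 3 = 4.
Remaining: 12 − 4 = 8 eighth notes, which is a whole note.

whole note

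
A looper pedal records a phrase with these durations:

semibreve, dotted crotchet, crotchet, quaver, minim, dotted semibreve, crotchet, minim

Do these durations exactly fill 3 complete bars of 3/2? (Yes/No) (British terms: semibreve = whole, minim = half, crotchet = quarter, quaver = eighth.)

Yes

One bar of 3/2 = 12 eighth notes, so 3 bars = 36.
Working in eighth notes: semibreve = 8; dotted crotchet = 3; crotchet = 2; quaver = 1; minim = 4; dotted semibreve = 12; crotchet = 2; minim = 4.
Sum: 8 + 3 + 2 + 1 + 4 + 12 + 2 + 4 = 36.
36 equals 36, so the answer is Yes.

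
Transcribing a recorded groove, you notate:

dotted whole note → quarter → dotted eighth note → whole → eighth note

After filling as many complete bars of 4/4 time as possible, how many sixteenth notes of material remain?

1

One bar of 4/4 = 16 sixteenth notes.
Convert each value to sixteenth notes: dotted whole note = 24; quarter = 4; dotted eighth note = 3; whole = 16; eighth note = 2.
Altogether 24 + 4 + 3 + 16 + 2 = 49.
49 ÷ 16 = 3 complete bars with 1 sixteenth note remaining.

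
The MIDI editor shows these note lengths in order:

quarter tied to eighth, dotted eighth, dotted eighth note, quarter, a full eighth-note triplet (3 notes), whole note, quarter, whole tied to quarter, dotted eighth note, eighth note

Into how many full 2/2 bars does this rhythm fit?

One bar of 2/2 = 16 sixteenth notes.
Working in sixteenth notes: quarter tied to eighth (quarter + eighth) = 6; dotted eighth = 3; dotted eighth note = 3; quarter = 4; a full eighth-note triplet (3 notes) (three triplet eighths span one quarter) = 4; whole note = 16; quarter = 4; whole tied to quarter (whole + quarter) = 20; dotted eighth note = 3; eighth note = 2.
Sum: 6 + 3 + 3 + 4 + 4 + 16 + 4 + 20 + 3 + 2 = 65.
65 ÷ 16 = 4 complete bars with 1 left over.

4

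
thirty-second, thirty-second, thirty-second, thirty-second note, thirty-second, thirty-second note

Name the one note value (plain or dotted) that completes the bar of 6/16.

The bar of 6/16 = 12 thirty-second notes.
In thirty-second notes: thirty-second = 1; thirty-second = 1; thirty-second = 1; thirty-second note = 1; thirty-second = 1; thirty-second note = 1.
Sum: 1 + 1 + 1 + 1 + 1 + 1 = 6.
Remaining: 12 − 6 = 6 thirty-second notes, which is a dotted eighth note.

dotted eighth note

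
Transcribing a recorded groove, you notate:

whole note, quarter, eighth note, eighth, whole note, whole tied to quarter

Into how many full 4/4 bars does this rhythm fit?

3

One bar of 4/4 = 8 eighth notes.
In eighth notes: whole note = 8; quarter = 2; eighth note = 1; eighth = 1; whole note = 8; whole tied to quarter (whole + quarter) = 10.
Sum: 8 + 2 + 1 + 1 + 8 + 10 = 30.
30 ÷ 8 = 3 complete bars with 6 left over.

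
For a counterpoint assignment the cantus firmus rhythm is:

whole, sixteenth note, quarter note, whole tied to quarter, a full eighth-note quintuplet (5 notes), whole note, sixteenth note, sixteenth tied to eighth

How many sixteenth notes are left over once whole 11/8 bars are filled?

One bar of 11/8 = 22 sixteenth notes.
Express everything in sixteenth notes: whole = 16; sixteenth note = 1; quarter note = 4; whole tied to quarter (whole + quarter) = 20; a full eighth-note quintuplet (5 notes) (five quintuplet eighths span one half) = 8; whole note = 16; sixteenth note = 1; sixteenth tied to eighth (sixteenth + eighth) = 3.
Adding: 16 + 1 + 4 + 20 + 8 + 16 + 1 + 3 = 69.
69 ÷ 22 = 3 complete bars with 3 sixteenth notes remaining.

3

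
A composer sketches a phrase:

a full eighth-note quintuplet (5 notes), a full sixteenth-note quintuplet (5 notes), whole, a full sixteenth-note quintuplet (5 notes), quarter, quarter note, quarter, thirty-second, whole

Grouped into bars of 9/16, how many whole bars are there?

One bar of 9/16 = 18 thirty-second notes.
Convert each value to thirty-second notes: a full eighth-note quintuplet (5 notes) (five quintuplet eighths span one half) = 16; a full sixteenth-note quintuplet (5 notes) (five quintuplet sixteenths span one quarter) = 8; whole = 32; a full sixteenth-note quintuplet (5 notes) (five quintuplet sixteenths span one quarter) = 8; quarter = 8; quarter note = 8; quarter = 8; thirty-second = 1; whole = 32.
Adding: 16 + 8 + 32 + 8 + 8 + 8 + 8 + 1 + 32 = 121.
121 ÷ 18 = 6 complete bars with 13 left over.

6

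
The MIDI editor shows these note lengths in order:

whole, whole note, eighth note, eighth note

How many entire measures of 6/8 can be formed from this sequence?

One bar of 6/8 = 6 eighth notes.
Express everything in eighth notes: whole = 8; whole note = 8; eighth note = 1; eighth note = 1.
Total: 8 + 8 + 1 + 1 = 18.
18 ÷ 6 = 3 complete bars with 0 left over.

3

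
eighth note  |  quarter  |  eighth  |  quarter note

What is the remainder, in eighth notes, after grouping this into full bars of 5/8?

One bar of 5/8 = 5 eighth notes.
Each duration in eighth notes: eighth note = 1; quarter = 2; eighth = 1; quarter note = 2.
Adding: 1 + 2 + 1 + 2 = 6.
6 ÷ 5 = 1 complete bar with 1 eighth note remaining.

1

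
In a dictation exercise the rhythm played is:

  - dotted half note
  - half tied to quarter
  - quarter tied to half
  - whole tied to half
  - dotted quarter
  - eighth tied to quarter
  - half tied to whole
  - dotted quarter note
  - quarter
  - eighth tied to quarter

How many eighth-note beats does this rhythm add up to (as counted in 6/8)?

56

One eighth-note beat = 2 sixteenth notes.
In sixteenth notes: dotted half note = 12; half tied to quarter (half + quarter) = 12; quarter tied to half (quarter + half) = 12; whole tied to half (whole + half) = 24; dotted quarter = 6; eighth tied to quarter (eighth + quarter) = 6; half tied to whole (half + whole) = 24; dotted quarter note = 6; quarter = 4; eighth tied to quarter (eighth + quarter) = 6.
Total: 12 + 12 + 12 + 24 + 6 + 6 + 24 + 6 + 4 + 6 = 112.
112 ÷ 2 = 56 beats.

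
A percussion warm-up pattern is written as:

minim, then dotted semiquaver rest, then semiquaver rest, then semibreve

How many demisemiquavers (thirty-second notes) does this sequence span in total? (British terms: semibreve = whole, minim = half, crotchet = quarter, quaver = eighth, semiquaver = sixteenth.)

Convert each value to thirty-second notes: minim = 16; dotted semiquaver rest = 3; semiquaver rest = 2; semibreve = 32.
Sum: 16 + 3 + 2 + 32 = 53 thirty-second notes.

53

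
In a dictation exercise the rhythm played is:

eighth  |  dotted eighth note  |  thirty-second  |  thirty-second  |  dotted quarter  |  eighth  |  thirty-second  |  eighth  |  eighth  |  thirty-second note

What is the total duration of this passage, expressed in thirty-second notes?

Working in thirty-second notes: eighth = 4; dotted eighth note = 6; thirty-second = 1; thirty-second = 1; dotted quarter = 12; eighth = 4; thirty-second = 1; eighth = 4; eighth = 4; thirty-second note = 1.
Altogether 4 + 6 + 1 + 1 + 12 + 4 + 1 + 4 + 4 + 1 = 38 thirty-second notes.

38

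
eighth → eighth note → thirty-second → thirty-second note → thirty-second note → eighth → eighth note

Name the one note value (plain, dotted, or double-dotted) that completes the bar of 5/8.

The bar of 5/8 = 20 thirty-second notes.
Express everything in thirty-second notes: eighth = 4; eighth note = 4; thirty-second = 1; thirty-second note = 1; thirty-second note = 1; eighth = 4; eighth note = 4.
Altogether 4 + 4 + 1 + 1 + 1 + 4 + 4 = 19.
Remaining: 20 − 19 = 1 thirty-second note, which is a thirty-second note.

thirty-second note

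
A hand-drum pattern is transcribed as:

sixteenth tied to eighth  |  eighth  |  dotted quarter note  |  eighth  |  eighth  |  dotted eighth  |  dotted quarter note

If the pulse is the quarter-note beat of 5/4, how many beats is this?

6

One quarter-note beat = 4 sixteenth notes.
Each duration in sixteenth notes: sixteenth tied to eighth (sixteenth + eighth) = 3; eighth = 2; dotted quarter note = 6; eighth = 2; eighth = 2; dotted eighth = 3; dotted quarter note = 6.
Sum: 3 + 2 + 6 + 2 + 2 + 3 + 6 = 24.
24 ÷ 4 = 6 beats.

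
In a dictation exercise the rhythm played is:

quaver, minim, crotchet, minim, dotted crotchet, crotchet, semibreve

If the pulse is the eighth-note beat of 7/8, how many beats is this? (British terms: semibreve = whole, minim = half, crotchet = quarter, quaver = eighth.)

One eighth-note beat = 2 sixteenth notes.
Convert each value to sixteenth notes: quaver = 2; minim = 8; crotchet = 4; minim = 8; dotted crotchet = 6; crotchet = 4; semibreve = 16.
Adding: 2 + 8 + 4 + 8 + 6 + 4 + 16 = 48.
48 ÷ 2 = 24 beats.

24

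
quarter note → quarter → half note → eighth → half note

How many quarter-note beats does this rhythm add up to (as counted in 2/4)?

One quarter-note beat = 2 eighth notes.
Express everything in eighth notes: quarter note = 2; quarter = 2; half note = 4; eighth = 1; half note = 4.
Altogether 2 + 2 + 4 + 1 + 4 = 13.
13 ÷ 2 = 6.5 beats.

6.5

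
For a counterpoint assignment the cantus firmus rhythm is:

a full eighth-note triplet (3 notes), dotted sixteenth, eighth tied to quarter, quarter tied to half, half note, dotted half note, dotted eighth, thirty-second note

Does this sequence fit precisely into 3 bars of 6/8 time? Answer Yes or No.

One bar of 6/8 = 24 thirty-second notes, so 3 bars = 72.
In thirty-second notes: a full eighth-note triplet (3 notes) (three triplet eighths span one quarter) = 8; dotted sixteenth = 3; eighth tied to quarter (eighth + quarter) = 12; quarter tied to half (quarter + half) = 24; half note = 16; dotted half note = 24; dotted eighth = 6; thirty-second note = 1.
Total: 8 + 3 + 12 + 24 + 16 + 24 + 6 + 1 = 94.
94 exceeds 72, so the answer is No.

No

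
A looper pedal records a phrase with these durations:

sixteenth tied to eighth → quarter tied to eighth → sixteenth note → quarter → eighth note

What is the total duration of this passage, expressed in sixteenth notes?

Convert each value to sixteenth notes: sixteenth tied to eighth (sixteenth + eighth) = 3; quarter tied to eighth (quarter + eighth) = 6; sixteenth note = 1; quarter = 4; eighth note = 2.
Sum: 3 + 6 + 1 + 4 + 2 = 16 sixteenth notes.

16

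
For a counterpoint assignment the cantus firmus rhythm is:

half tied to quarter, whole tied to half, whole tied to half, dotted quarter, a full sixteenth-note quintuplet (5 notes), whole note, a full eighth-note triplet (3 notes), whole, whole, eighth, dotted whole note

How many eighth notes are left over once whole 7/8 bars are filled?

4

One bar of 7/8 = 7 eighth notes.
Express everything in eighth notes: half tied to quarter (half + quarter) = 6; whole tied to half (whole + half) = 12; whole tied to half (whole + half) = 12; dotted quarter = 3; a full sixteenth-note quintuplet (5 notes) (five quintuplet sixteenths span one quarter) = 2; whole note = 8; a full eighth-note triplet (3 notes) (three triplet eighths span one quarter) = 2; whole = 8; whole = 8; eighth = 1; dotted whole note = 12.
Altogether 6 + 12 + 12 + 3 + 2 + 8 + 2 + 8 + 8 + 1 + 12 = 74.
74 ÷ 7 = 10 complete bars with 4 eighth notes remaining.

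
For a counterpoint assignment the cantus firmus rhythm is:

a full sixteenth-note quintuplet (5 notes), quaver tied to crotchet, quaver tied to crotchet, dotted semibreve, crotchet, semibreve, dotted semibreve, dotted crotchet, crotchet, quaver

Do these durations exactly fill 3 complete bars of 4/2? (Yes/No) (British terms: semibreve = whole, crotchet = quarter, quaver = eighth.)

One bar of 4/2 = 16 eighth notes, so 3 bars = 48.
Express everything in eighth notes: a full sixteenth-note quintuplet (5 notes) (five quintuplet sixteenths span one quarter) = 2; quaver tied to crotchet (quaver + crotchet) = 3; quaver tied to crotchet (quaver + crotchet) = 3; dotted semibreve = 12; crotchet = 2; semibreve = 8; dotted semibreve = 12; dotted crotchet = 3; crotchet = 2; quaver = 1.
Altogether 2 + 3 + 3 + 12 + 2 + 8 + 12 + 3 + 2 + 1 = 48.
48 equals 48, so the answer is Yes.

Yes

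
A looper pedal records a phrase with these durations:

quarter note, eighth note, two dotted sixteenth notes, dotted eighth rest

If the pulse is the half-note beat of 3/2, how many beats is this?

1.5

One half-note beat = 16 thirty-second notes.
Express everything in thirty-second notes: quarter note = 8; eighth note = 4; dotted sixteenth note = 3; dotted sixteenth note = 3; dotted eighth rest = 6.
Sum: 8 + 4 + 3 + 3 + 6 = 24.
24 ÷ 16 = 1.5 beats.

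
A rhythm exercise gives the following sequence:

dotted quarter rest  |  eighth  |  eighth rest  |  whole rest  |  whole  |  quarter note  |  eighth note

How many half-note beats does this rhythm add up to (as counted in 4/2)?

One half-note beat = 4 eighth notes.
In eighth notes: dotted quarter rest = 3; eighth = 1; eighth rest = 1; whole rest = 8; whole = 8; quarter note = 2; eighth note = 1.
Sum: 3 + 1 + 1 + 8 + 8 + 2 + 1 = 24.
24 ÷ 4 = 6 beats.

6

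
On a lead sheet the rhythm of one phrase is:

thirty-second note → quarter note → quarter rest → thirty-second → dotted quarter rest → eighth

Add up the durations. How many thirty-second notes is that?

34

Working in thirty-second notes: thirty-second note = 1; quarter note = 8; quarter rest = 8; thirty-second = 1; dotted quarter rest = 12; eighth = 4.
Sum: 1 + 8 + 8 + 1 + 12 + 4 = 34 thirty-second notes.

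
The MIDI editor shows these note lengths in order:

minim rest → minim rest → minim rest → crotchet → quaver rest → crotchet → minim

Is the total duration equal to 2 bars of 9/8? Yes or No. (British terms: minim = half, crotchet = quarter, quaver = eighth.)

One bar of 9/8 = 9 eighth notes, so 2 bars = 18.
Convert each value to eighth notes: minim rest = 4; minim rest = 4; minim rest = 4; crotchet = 2; quaver rest = 1; crotchet = 2; minim = 4.
Altogether 4 + 4 + 4 + 2 + 1 + 2 + 4 = 21.
21 exceeds 18, so the answer is No.

No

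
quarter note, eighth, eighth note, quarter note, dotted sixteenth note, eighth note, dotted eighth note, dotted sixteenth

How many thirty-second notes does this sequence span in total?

40

Express everything in thirty-second notes: quarter note = 8; eighth = 4; eighth note = 4; quarter note = 8; dotted sixteenth note = 3; eighth note = 4; dotted eighth note = 6; dotted sixteenth = 3.
Sum: 8 + 4 + 4 + 8 + 3 + 4 + 6 + 3 = 40 thirty-second notes.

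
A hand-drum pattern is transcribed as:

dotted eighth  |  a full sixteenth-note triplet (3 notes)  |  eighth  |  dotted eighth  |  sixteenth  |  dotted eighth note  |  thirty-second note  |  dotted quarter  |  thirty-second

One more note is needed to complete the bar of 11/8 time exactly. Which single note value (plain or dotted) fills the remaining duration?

The bar of 11/8 = 44 thirty-second notes.
Working in thirty-second notes: dotted eighth = 6; a full sixteenth-note triplet (3 notes) (three triplet sixteenths span one eighth) = 4; eighth = 4; dotted eighth = 6; sixteenth = 2; dotted eighth note = 6; thirty-second note = 1; dotted quarter = 12; thirty-second = 1.
Total: 6 + 4 + 4 + 6 + 2 + 6 + 1 + 12 + 1 = 42.
Remaining: 44 − 42 = 2 thirty-second notes, which is a sixteenth note.

sixteenth note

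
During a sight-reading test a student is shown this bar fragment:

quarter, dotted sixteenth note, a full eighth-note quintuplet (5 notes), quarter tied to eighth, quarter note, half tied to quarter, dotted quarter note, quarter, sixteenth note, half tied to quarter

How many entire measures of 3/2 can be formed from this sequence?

One bar of 3/2 = 48 thirty-second notes.
Each duration in thirty-second notes: quarter = 8; dotted sixteenth note = 3; a full eighth-note quintuplet (5 notes) (five quintuplet eighths span one half) = 16; quarter tied to eighth (quarter + eighth) = 12; quarter note = 8; half tied to quarter (half + quarter) = 24; dotted quarter note = 12; quarter = 8; sixteenth note = 2; half tied to quarter (half + quarter) = 24.
Altogether 8 + 3 + 16 + 12 + 8 + 24 + 12 + 8 + 2 + 24 = 117.
117 ÷ 48 = 2 complete bars with 21 left over.

2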